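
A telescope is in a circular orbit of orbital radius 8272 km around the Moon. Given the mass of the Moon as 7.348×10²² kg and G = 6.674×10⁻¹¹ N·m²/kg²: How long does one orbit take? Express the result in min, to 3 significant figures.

T ≈ 1130 min

μ = GM = 6.674×10⁻¹¹ × 7.348×10²² = 4.904×10¹² m³/s².
r = 8272 km = 8.272×10⁶ m.
Kepler's third law: T = 2π√(r³/μ) = 2π√((8.272×10⁶)³ / 4.904×10¹²).
r³/μ = 1.154×10⁸ s², so T = 2π × 1.074×10⁴ = 6.750×10⁴ s.
Converting: 6.750×10⁴ s ÷ 60.00 = 1125 min.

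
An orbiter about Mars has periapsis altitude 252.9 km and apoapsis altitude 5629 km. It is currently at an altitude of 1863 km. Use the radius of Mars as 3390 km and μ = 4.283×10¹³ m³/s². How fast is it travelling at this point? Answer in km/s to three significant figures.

r_p = 3390 + 252.9 = 3642.9 km = 3.6429×10⁶ m.
r_a = 3390 + 5629 = 9019.0 km = 9.0190×10⁶ m.
r = 3390 + 1863 = 5253.0 km = 5.253×10⁶ m.
Semi-major axis a = (r_p + r_a)/2 = 6330.9 km = 6.331×10⁶ m.
Vis-viva: v² = μ(2/r − 1/a) = 4.283×10¹³ × (3.807×10⁻⁷ − 1.580×10⁻⁷) = 9.542×10⁶ m²/s².
v = 3089 m/s = 3.089 km/s.

v ≈ 3.09 km/s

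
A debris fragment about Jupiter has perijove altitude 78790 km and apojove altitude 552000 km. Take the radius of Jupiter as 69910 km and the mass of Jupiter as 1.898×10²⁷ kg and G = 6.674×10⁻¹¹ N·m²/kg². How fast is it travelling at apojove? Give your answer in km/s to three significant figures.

μ = GM = 6.674×10⁻¹¹ × 1.898×10²⁷ = 1.267×10¹⁷ m³/s².
r_p = 69910 + 78790 = 148700 km = 1.4870×10⁸ m.
r_a = 69910 + 552000 = 621910 km = 6.2191×10⁸ m.
Semi-major axis a = (r_p + r_a)/2 = 3.8530×10⁵ km = 3.853×10⁸ m.
Vis-viva: v² = μ(2/r − 1/a) = 1.267×10¹⁷ × (3.216×10⁻⁹ − 2.595×10⁻⁹) = 7.861×10⁷ m²/s².
v = 8866 m/s = 8.866 km/s.

v ≈ 8.87 km/s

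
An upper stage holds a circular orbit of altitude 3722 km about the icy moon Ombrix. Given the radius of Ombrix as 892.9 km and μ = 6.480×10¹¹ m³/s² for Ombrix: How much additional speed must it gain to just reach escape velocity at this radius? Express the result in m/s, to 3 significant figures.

Δv ≈ 155 m/s

r = 892.9 + 3722 = 4614.9 km = 4.6149×10⁶ m.
Circular speed v_c = √(μ/r) = 374.7 m/s.
Escape speed v_esc = √(2μ/r) = √2 × v_c = 529.9 m/s.
Δv = v_esc − v_c = 155.2 m/s.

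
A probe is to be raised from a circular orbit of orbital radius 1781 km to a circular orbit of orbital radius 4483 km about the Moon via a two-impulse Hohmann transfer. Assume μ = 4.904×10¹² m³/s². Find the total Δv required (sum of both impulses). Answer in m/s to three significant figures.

r₁ = 1781 km = 1.781×10⁶ m.
r₂ = 4483 km = 4.483×10⁶ m.
Transfer ellipse a_t = (r₁ + r₂)/2 = 3.132×10⁶ m.
At r₁: circular v_c1 = √(μ/r₁) = 1659 m/s; transfer-perilune v_p = √[μ(2/r₁ − 1/a_t)] = 1985 m/s.
Δv₁ = v_p − v_c1 = 325.9 m/s.
At r₂: circular v_c2 = √(μ/r₂) = 1046 m/s; transfer-apolune v_a = √[μ(2/r₂ − 1/a_t)] = 788.7 m/s.
Δv₂ = v_c2 − v_a = 257.2 m/s.
Total Δv = Δv₁ + Δv₂ = 583.1 m/s.

Δv_total ≈ 583 m/s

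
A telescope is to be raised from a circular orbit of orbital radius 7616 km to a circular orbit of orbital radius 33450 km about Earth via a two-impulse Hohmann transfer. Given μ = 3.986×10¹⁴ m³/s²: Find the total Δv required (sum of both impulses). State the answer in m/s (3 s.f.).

r₁ = 7616 km = 7.616×10⁶ m.
r₂ = 33450 km = 3.345×10⁷ m.
Transfer ellipse a_t = (r₁ + r₂)/2 = 2.053×10⁷ m.
At r₁: circular v_c1 = √(μ/r₁) = 7234 m/s; transfer-perigee v_p = √[μ(2/r₁ − 1/a_t)] = 9234 m/s.
Δv₁ = v_p − v_c1 = 1999 m/s.
At r₂: circular v_c2 = √(μ/r₂) = 3452 m/s; transfer-apogee v_a = √[μ(2/r₂ − 1/a_t)] = 2102 m/s.
Δv₂ = v_c2 − v_a = 1350 m/s.
Total Δv = Δv₁ + Δv₂ = 3349 m/s.

Δv_total ≈ 3350 m/s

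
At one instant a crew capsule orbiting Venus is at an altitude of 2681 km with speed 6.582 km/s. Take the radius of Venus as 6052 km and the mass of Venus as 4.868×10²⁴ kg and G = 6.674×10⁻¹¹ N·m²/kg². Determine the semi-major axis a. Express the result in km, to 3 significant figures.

a ≈ 10500 km

μ = GM = 6.674×10⁻¹¹ × 4.868×10²⁴ = 3.249×10¹⁴ m³/s².
r = 6052 + 2681 = 8733.0 km = 8.733×10⁶ m.
Specific orbital energy ε = v²/2 − μ/r = (6582)²/2 − 3.249×10¹⁴/8.733×10⁶ = -1.554×10⁷ J/kg.
Since ε = −μ/(2a), a = −μ/(2ε) = 1.045×10⁷ m = 10453 km.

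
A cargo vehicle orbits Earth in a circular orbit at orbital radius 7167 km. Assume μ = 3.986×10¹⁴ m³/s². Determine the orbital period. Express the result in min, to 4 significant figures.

T ≈ 100.6 min

r = 7167 km = 7.167×10⁶ m.
Kepler's third law: T = 2π√(r³/μ) = 2π√((7.167×10⁶)³ / 3.986×10¹⁴).
r³/μ = 9.236×10⁵ s², so T = 2π × 9.610×10² = 6.038×10³ s.
Converting: 6.038×10³ s ÷ 60.00 = 100.6 min.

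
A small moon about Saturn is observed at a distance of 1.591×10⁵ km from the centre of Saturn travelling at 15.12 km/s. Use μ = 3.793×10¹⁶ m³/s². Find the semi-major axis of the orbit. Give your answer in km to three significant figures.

a ≈ 1.53×10⁵ km

r = 1.591×10⁸ m.
Specific orbital energy ε = v²/2 − μ/r = (15120)²/2 − 3.793×10¹⁶/1.591×10⁸ = -1.241×10⁸ J/kg.
Since ε = −μ/(2a), a = −μ/(2ε) = 1.528×10⁸ m = 1.5282×10⁵ km.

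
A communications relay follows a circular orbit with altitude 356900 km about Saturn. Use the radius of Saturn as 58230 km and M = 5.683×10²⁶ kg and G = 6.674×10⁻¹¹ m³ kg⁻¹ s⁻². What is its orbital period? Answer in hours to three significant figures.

μ = GM = 6.674×10⁻¹¹ × 5.683×10²⁶ = 3.793×10¹⁶ m³/s².
r = 58230 + 356900 = 415130 km = 4.1513×10⁸ m.
Kepler's third law: T = 2π√(r³/μ) = 2π√((4.151×10⁸)³ / 3.793×10¹⁶).
r³/μ = 1.886×10⁹ s², so T = 2π × 4.343×10⁴ = 2.729×10⁵ s.
Converting: 2.729×10⁵ s ÷ 3600 = 75.80 hours.

T ≈ 75.8 hours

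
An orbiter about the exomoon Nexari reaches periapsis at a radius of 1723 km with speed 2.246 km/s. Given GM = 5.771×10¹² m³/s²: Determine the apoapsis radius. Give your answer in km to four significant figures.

apoapsis radius ≈ 5254 km

r_p = 1.723×10⁶ m.
Specific energy ε = v²/2 − μ/r = -8.271×10⁵ J/kg, so a = −μ/(2ε) = 3.489×10⁶ m.
The apsides satisfy r_p + r_a = 2a, so the apoapsis radius is 2a − r_p = 5.254×10⁶ m = 5254.1 km.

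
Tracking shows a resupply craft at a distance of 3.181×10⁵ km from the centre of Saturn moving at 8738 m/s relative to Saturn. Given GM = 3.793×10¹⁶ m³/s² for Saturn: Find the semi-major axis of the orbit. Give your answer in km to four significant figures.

a ≈ 2.340×10⁵ km

r = 3.181×10⁸ m.
Vis-viva rearranged: 1/a = 2/r − v²/μ = 6.287×10⁻⁹ − 2.013×10⁻⁹ = 4.274×10⁻⁹ m⁻¹.
a = 2.340×10⁸ m = 2.3395×10⁵ km.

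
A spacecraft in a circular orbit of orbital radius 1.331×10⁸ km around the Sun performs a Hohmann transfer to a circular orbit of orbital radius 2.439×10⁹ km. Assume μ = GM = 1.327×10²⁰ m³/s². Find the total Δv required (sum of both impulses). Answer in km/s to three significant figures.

Δv_total ≈ 16.9 km/s

r₁ = 1.331×10⁸ km = 1.331×10¹¹ m.
r₂ = 2.439×10⁹ km = 2.439×10¹² m.
Transfer ellipse a_t = (r₁ + r₂)/2 = 1.286×10¹² m.
At r₁: circular v_c1 = √(μ/r₁) = 31580 m/s; transfer-perihelion v_p = √[μ(2/r₁ − 1/a_t)] = 43480 m/s.
Δv₁ = v_p − v_c1 = 11910 m/s.
At r₂: circular v_c2 = √(μ/r₂) = 7376 m/s; transfer-aphelion v_a = √[μ(2/r₂ − 1/a_t)] = 2373 m/s.
Δv₂ = v_c2 − v_a = 5003 m/s.
Total Δv = Δv₁ + Δv₂ = 16910 m/s = 16.91 km/s.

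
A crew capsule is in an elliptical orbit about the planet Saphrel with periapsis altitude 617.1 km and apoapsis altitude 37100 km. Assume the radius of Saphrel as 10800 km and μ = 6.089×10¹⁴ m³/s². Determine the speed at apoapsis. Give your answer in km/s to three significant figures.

v ≈ 2.21 km/s

r_p = 10800 + 617.1 = 11417 km = 1.1417×10⁷ m.
r_a = 10800 + 37100 = 47900 km = 4.7900×10⁷ m.
Semi-major axis a = (r_p + r_a)/2 = 29659 km = 2.966×10⁷ m.
Vis-viva: v² = μ(2/r − 1/a) = 6.089×10¹⁴ × (4.175×10⁻⁸ − 3.372×10⁻⁸) = 4.893×10⁶ m²/s².
v = 2212 m/s = 2.212 km/s.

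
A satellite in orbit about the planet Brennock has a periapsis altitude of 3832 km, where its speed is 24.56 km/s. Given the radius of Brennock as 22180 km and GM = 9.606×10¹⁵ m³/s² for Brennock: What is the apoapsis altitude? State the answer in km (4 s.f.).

apoapsis altitude ≈ 93710 km

r_p = 22180 + 3832 = 26012 km = 2.601×10⁷ m.
Specific energy ε = v²/2 − μ/r = -6.769×10⁷ J/kg, so a = −μ/(2ε) = 7.095×10⁷ m.
The apsides satisfy r_p + r_a = 2a, so the apoapsis radius is 2a − r_p = 1.159×10⁸ m = 1.1589×10⁵ km.
Apoapsis altitude = 1.1589×10⁵ − 22180 = 93711 km.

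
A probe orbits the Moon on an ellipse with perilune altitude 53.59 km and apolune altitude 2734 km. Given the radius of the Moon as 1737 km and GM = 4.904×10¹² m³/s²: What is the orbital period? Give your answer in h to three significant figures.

T ≈ 4.37 h

r_p = 1737 + 53.59 = 1790.6 km = 1.7906×10⁶ m.
r_a = 1737 + 2734 = 4471.0 km = 4.4710×10⁶ m.
Semi-major axis a = (r_p + r_a)/2 = (1790.6 + 4471.0)/2 = 3130.8 km = 3.131×10⁶ m.
By Kepler's third law T = 2π√(a³/μ) = 2π × 2.502×10³ = 1.572×10⁴ s.
= 4.366 h.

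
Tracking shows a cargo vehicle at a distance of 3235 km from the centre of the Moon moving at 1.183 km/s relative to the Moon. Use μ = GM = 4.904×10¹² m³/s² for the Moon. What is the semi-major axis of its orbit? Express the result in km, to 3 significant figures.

a ≈ 3000 km

r = 3.235×10⁶ m.
Specific orbital energy ε = v²/2 − μ/r = (1183)²/2 − 4.904×10¹²/3.235×10⁶ = -8.162×10⁵ J/kg.
Since ε = −μ/(2a), a = −μ/(2ε) = 3.004×10⁶ m = 3004.3 km.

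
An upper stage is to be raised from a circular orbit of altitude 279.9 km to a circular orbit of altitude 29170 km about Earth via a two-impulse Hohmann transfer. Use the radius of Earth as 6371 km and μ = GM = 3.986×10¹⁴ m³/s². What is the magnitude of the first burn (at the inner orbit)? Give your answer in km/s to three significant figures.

r₁ = 6371 + 279.9 = 6650.9 km = 6.6509×10⁶ m.
r₂ = 6371 + 29170 = 35541 km = 3.5541×10⁷ m.
Transfer ellipse a_t = (r₁ + r₂)/2 = 2.110×10⁷ m.
At r₁: circular v_c1 = √(μ/r₁) = 7742 m/s; transfer-perigee v_p = √[μ(2/r₁ − 1/a_t)] = 10050 m/s.
Δv₁ = v_p − v_c1 = 2307 m/s.
= 2.307 km/s.

Δv ≈ 2.31 km/s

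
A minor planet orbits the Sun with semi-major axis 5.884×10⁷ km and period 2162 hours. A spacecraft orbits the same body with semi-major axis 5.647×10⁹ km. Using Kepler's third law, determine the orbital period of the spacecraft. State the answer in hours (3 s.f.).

T₂ ≈ 2.03×10⁶ hours

Kepler's third law: T² ∝ a³, so T₂ = T₁ (a₂/a₁)^(3/2).
a₂/a₁ = 95.97, (a₂/a₁)^(3/2) = 940.2.
T₂ = 2162 × 940.2 = 2.033×10⁶ hours.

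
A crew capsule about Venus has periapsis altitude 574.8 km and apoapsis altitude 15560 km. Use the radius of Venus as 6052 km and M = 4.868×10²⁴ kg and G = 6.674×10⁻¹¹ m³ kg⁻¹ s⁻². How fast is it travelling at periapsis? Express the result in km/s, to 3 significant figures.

μ = GM = 6.674×10⁻¹¹ × 4.868×10²⁴ = 3.249×10¹⁴ m³/s².
r_p = 6052 + 574.8 = 6626.8 km = 6.6268×10⁶ m.
r_a = 6052 + 15560 = 21612 km = 2.1612×10⁷ m.
Semi-major axis a = (r_p + r_a)/2 = 14119 km = 1.412×10⁷ m.
Vis-viva: v² = μ(2/r − 1/a) = 3.249×10¹⁴ × (3.018×10⁻⁷ − 7.082×10⁻⁸) = 7.504×10⁷ m²/s².
v = 8663 m/s = 8.663 km/s.

v ≈ 8.66 km/s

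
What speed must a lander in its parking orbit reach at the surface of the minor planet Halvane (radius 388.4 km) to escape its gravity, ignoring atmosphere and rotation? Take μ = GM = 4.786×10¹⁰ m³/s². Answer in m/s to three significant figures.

r = R = 3.884×10⁵ m.
Escape speed v_esc = √(2μ/r) = √(2 × 4.786×10¹⁰ / 3.884×10⁵) = √(2.464×10⁵) = 496.4 m/s.

v_esc ≈ 496 m/s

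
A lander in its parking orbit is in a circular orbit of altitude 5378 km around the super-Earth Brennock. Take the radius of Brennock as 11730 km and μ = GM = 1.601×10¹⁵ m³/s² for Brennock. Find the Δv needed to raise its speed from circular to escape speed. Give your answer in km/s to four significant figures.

r = 11730 + 5378 = 17108 km = 1.7108×10⁷ m.
Circular speed v_c = √(μ/r) = 9674 m/s.
Escape speed v_esc = √(2μ/r) = √2 × v_c = 13680 m/s.
Δv = v_esc − v_c = 4007 m/s = 4.007 km/s.

Δv ≈ 4.007 km/s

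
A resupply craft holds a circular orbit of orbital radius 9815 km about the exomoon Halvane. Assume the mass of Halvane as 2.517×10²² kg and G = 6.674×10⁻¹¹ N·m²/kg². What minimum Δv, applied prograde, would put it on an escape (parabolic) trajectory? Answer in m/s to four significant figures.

μ = GM = 6.674×10⁻¹¹ × 2.517×10²² = 1.680×10¹² m³/s².
r = 9815 km = 9.815×10⁶ m.
Circular speed v_c = √(μ/r) = 413.7 m/s.
Escape speed v_esc = √(2μ/r) = √2 × v_c = 585.1 m/s.
Δv = v_esc − v_c = 171.4 m/s.

Δv ≈ 171.4 m/s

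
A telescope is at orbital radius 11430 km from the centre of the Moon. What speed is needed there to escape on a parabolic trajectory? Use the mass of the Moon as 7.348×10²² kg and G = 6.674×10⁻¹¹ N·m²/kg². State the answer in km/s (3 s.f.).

v_esc ≈ 0.926 km/s

μ = GM = 6.674×10⁻¹¹ × 7.348×10²² = 4.904×10¹² m³/s².
r = 11430 km = 1.143×10⁷ m.
Escape speed v_esc = √(2μ/r) = √(2 × 4.904×10¹² / 1.143×10⁷) = √(8.581×10⁵) = 926.3 m/s.
= 0.9263 km/s.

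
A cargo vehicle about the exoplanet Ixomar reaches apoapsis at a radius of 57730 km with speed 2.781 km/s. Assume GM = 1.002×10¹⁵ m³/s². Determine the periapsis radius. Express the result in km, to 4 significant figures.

periapsis radius ≈ 16550 km

r_a = 5.773×10⁷ m.
Specific energy ε = v²/2 − μ/r = -1.349×10⁷ J/kg, so a = −μ/(2ε) = 3.714×10⁷ m.
The apsides satisfy r_p + r_a = 2a, so the periapsis radius is 2a − r_a = 1.655×10⁷ m = 16549 km.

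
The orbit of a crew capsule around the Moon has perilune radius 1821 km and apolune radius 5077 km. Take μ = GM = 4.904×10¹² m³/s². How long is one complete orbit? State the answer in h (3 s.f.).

Semi-major axis a = (r_p + r_a)/2 = (1821.0 + 5077.0)/2 = 3449.0 km = 3.449×10⁶ m.
By Kepler's third law T = 2π√(a³/μ) = 2π × 2.892×10³ = 1.817×10⁴ s.
= 5.048 h.

T ≈ 5.05 h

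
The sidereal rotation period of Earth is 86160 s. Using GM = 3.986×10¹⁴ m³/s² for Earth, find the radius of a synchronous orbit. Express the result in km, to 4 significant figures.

r_sync ≈ 42160 km

A synchronous orbit has period T, so by Kepler's third law a = (μT²/4π²)^(1/3).
μT²/4π² = 3.986×10¹⁴ × (8.616×10⁴)² / 39.48 = 7.495×10²² m³.
a = 4.216×10⁷ m = 42163 km.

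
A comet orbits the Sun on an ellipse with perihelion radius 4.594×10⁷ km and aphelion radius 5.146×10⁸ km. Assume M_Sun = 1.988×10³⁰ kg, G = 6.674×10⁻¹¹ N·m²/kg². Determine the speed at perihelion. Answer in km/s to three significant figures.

μ = GM = 6.674×10⁻¹¹ × 1.988×10³⁰ = 1.327×10²⁰ m³/s².
Semi-major axis a = (r_p + r_a)/2 = 2.8027×10⁸ km = 2.803×10¹¹ m.
Vis-viva: v² = μ(2/r − 1/a) = 1.327×10²⁰ × (4.354×10⁻¹¹ − 3.568×10⁻¹²) = 5.303×10⁹ m²/s².
v = 72820 m/s = 72.82 km/s.

v ≈ 72.8 km/s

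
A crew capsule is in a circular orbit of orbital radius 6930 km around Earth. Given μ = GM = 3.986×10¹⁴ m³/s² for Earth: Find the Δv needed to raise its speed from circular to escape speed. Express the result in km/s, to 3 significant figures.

r = 6930 km = 6.930×10⁶ m.
Circular speed v_c = √(μ/r) = 7584 m/s.
Escape speed v_esc = √(2μ/r) = √2 × v_c = 10730 m/s.
Δv = v_esc − v_c = 3141 m/s = 3.141 km/s.

Δv ≈ 3.14 km/s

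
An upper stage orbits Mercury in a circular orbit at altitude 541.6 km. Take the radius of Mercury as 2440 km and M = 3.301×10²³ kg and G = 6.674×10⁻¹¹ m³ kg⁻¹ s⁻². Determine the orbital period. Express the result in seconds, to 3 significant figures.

μ = GM = 6.674×10⁻¹¹ × 3.301×10²³ = 2.203×10¹³ m³/s².
r = 2440 + 541.6 = 2981.6 km = 2.9816×10⁶ m.
Kepler's third law: T = 2π√(r³/μ) = 2π√((2.982×10⁶)³ / 2.203×10¹³).
r³/μ = 1.203×10⁶ s², so T = 2π × 1.097×10³ = 6.892×10³ s.

T ≈ 6890 seconds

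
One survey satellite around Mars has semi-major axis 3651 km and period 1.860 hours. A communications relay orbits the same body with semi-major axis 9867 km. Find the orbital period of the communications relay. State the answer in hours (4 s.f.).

T₂ ≈ 8.264 hours

Kepler's third law: T² ∝ a³, so T₂ = T₁ (a₂/a₁)^(3/2).
a₂/a₁ = 2.703, (a₂/a₁)^(3/2) = 4.443.
T₂ = 1.860 × 4.443 = 8.264 hours.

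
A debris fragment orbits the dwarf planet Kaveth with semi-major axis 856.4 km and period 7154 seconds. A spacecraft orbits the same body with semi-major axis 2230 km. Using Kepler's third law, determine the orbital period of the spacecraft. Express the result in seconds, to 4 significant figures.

Kepler's third law: T² ∝ a³, so T₂ = T₁ (a₂/a₁)^(3/2).
a₂/a₁ = 2.604, (a₂/a₁)^(3/2) = 4.202.
T₂ = 7154 × 4.202 = 30060 seconds.

T₂ ≈ 30060 seconds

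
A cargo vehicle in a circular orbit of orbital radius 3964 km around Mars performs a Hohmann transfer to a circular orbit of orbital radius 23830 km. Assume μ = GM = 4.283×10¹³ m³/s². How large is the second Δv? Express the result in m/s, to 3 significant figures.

Δv ≈ 625 m/s

r₁ = 3964 km = 3.964×10⁶ m.
r₂ = 23830 km = 2.383×10⁷ m.
Transfer ellipse a_t = (r₁ + r₂)/2 = 1.390×10⁷ m.
At r₁: circular v_c1 = √(μ/r₁) = 3287 m/s; transfer-periapsis v_p = √[μ(2/r₁ − 1/a_t)] = 4304 m/s.
At r₂: circular v_c2 = √(μ/r₂) = 1341 m/s; transfer-apoapsis v_a = √[μ(2/r₂ − 1/a_t)] = 716.0 m/s.
Δv₂ = v_c2 − v_a = 624.6 m/s.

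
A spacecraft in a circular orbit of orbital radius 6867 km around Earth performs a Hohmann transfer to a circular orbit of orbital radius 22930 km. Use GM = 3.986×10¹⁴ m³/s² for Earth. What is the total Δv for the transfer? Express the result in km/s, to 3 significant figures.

Δv_total ≈ 3.17 km/s

r₁ = 6867 km = 6.867×10⁶ m.
r₂ = 22930 km = 2.293×10⁷ m.
Transfer ellipse a_t = (r₁ + r₂)/2 = 1.490×10⁷ m.
At r₁: circular v_c1 = √(μ/r₁) = 7619 m/s; transfer-perigee v_p = √[μ(2/r₁ − 1/a_t)] = 9452 m/s.
Δv₁ = v_p − v_c1 = 1833 m/s.
At r₂: circular v_c2 = √(μ/r₂) = 4169 m/s; transfer-apogee v_a = √[μ(2/r₂ − 1/a_t)] = 2831 m/s.
Δv₂ = v_c2 − v_a = 1339 m/s.
Total Δv = Δv₁ + Δv₂ = 3172 m/s = 3.172 km/s.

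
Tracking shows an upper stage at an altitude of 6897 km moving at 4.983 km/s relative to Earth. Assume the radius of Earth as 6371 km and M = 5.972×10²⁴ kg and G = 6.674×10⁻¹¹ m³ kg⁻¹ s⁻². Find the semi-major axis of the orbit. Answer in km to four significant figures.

a ≈ 11310 km

μ = GM = 6.674×10⁻¹¹ × 5.972×10²⁴ = 3.986×10¹⁴ m³/s².
r = 6371 + 6897 = 13268 km = 1.327×10⁷ m.
Specific orbital energy ε = v²/2 − μ/r = (4983)²/2 − 3.986×10¹⁴/1.327×10⁷ = -1.762×10⁷ J/kg.
Since ε = −μ/(2a), a = −μ/(2ε) = 1.131×10⁷ m = 11307 km.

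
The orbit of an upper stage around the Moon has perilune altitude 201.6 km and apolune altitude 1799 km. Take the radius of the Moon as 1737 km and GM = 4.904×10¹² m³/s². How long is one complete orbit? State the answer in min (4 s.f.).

r_p = 1737 + 201.6 = 1938.6 km = 1.9386×10⁶ m.
r_a = 1737 + 1799 = 3536.0 km = 3.5360×10⁶ m.
Semi-major axis a = (r_p + r_a)/2 = (1938.6 + 3536.0)/2 = 2737.3 km = 2.737×10⁶ m.
By Kepler's third law T = 2π√(a³/μ) = 2π × 2.045×10³ = 1.285×10⁴ s.
= 214.2 min.

T ≈ 214.2 min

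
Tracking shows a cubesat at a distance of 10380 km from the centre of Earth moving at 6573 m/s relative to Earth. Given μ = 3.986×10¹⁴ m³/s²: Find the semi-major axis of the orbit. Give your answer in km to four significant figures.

a ≈ 11860 km

r = 1.038×10⁷ m.
Vis-viva rearranged: 1/a = 2/r − v²/μ = 1.927×10⁻⁷ − 1.084×10⁻⁷ = 8.429×10⁻⁸ m⁻¹.
a = 1.186×10⁷ m = 11864 km.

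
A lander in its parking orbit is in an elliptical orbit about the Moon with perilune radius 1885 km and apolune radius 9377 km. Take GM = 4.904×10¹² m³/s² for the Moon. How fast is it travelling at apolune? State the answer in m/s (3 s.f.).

v ≈ 418 m/s

Semi-major axis a = (r_p + r_a)/2 = 5631.0 km = 5.631×10⁶ m.
Vis-viva: v² = μ(2/r − 1/a) = 4.904×10¹² × (2.133×10⁻⁷ − 1.776×10⁻⁷) = 1.751×10⁵ m²/s².
v = 418.4 m/s.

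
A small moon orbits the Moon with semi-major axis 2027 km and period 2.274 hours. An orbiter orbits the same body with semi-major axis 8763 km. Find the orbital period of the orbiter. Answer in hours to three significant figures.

Kepler's third law: T² ∝ a³, so T₂ = T₁ (a₂/a₁)^(3/2).
a₂/a₁ = 4.323, (a₂/a₁)^(3/2) = 8.989.
T₂ = 2.274 × 8.989 = 20.44 hours.

T₂ ≈ 20.4 hours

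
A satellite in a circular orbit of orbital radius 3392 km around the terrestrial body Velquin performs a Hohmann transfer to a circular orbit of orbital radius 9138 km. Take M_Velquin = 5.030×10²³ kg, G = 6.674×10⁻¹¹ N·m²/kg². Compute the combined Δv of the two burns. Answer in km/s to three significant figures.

μ = GM = 6.674×10⁻¹¹ × 5.030×10²³ = 3.357×10¹³ m³/s².
r₁ = 3392 km = 3.392×10⁶ m.
r₂ = 9138 km = 9.138×10⁶ m.
Transfer ellipse a_t = (r₁ + r₂)/2 = 6.265×10⁶ m.
At r₁: circular v_c1 = √(μ/r₁) = 3146 m/s; transfer-periapsis v_p = √[μ(2/r₁ − 1/a_t)] = 3799 m/s.
Δv₁ = v_p − v_c1 = 653.5 m/s.
At r₂: circular v_c2 = √(μ/r₂) = 1917 m/s; transfer-apoapsis v_a = √[μ(2/r₂ − 1/a_t)] = 1410 m/s.
Δv₂ = v_c2 − v_a = 506.4 m/s.
Total Δv = Δv₁ + Δv₂ = 1160 m/s = 1.160 km/s.

Δv_total ≈ 1.16 km/s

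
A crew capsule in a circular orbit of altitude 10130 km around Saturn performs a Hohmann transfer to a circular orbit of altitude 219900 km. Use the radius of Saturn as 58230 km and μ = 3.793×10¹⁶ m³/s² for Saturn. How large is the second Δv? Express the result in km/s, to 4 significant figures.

Δv ≈ 4.342 km/s

r₁ = 58230 + 10130 = 68360 km = 6.8360×10⁷ m.
r₂ = 58230 + 219900 = 278130 km = 2.7813×10⁸ m.
Transfer ellipse a_t = (r₁ + r₂)/2 = 1.732×10⁸ m.
At r₁: circular v_c1 = √(μ/r₁) = 23560 m/s; transfer-perikrone v_p = √[μ(2/r₁ − 1/a_t)] = 29850 m/s.
At r₂: circular v_c2 = √(μ/r₂) = 11680 m/s; transfer-apokrone v_a = √[μ(2/r₂ − 1/a_t)] = 7336 m/s.
Δv₂ = v_c2 − v_a = 4342 m/s.
= 4.342 km/s.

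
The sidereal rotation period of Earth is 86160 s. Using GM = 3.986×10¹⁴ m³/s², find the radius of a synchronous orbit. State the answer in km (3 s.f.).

r_sync ≈ 42200 km

A synchronous orbit has period T, so by Kepler's third law a = (μT²/4π²)^(1/3).
μT²/4π² = 3.986×10¹⁴ × (8.616×10⁴)² / 39.48 = 7.495×10²² m³.
a = 4.216×10⁷ m = 42163 km.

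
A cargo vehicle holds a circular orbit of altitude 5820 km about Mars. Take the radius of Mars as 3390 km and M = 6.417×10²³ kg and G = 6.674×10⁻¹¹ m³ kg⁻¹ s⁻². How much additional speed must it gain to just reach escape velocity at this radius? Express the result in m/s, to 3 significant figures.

Δv ≈ 893 m/s

μ = GM = 6.674×10⁻¹¹ × 6.417×10²³ = 4.283×10¹³ m³/s².
r = 3390 + 5820 = 9210.0 km = 9.2100×10⁶ m.
Circular speed v_c = √(μ/r) = 2156 m/s.
Escape speed v_esc = √(2μ/r) = √2 × v_c = 3050 m/s.
Δv = v_esc − v_c = 893.2 m/s.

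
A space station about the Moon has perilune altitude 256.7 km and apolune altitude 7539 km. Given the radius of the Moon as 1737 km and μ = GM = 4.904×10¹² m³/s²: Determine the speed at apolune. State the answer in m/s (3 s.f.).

v ≈ 432 m/s

r_p = 1737 + 256.7 = 1993.7 km = 1.9937×10⁶ m.
r_a = 1737 + 7539 = 9276.0 km = 9.2760×10⁶ m.
Semi-major axis a = (r_p + r_a)/2 = 5634.9 km = 5.635×10⁶ m.
Vis-viva: v² = μ(2/r − 1/a) = 4.904×10¹² × (2.156×10⁻⁷ − 1.775×10⁻⁷) = 1.871×10⁵ m²/s².
v = 432.5 m/s.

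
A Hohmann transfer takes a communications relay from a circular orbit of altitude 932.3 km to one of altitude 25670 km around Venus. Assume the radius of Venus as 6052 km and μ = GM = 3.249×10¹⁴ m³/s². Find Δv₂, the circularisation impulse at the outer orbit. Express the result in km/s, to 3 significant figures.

Δv ≈ 1.28 km/s

r₁ = 6052 + 932.3 = 6984.3 km = 6.9843×10⁶ m.
r₂ = 6052 + 25670 = 31722 km = 3.1722×10⁷ m.
Transfer ellipse a_t = (r₁ + r₂)/2 = 1.935×10⁷ m.
At r₁: circular v_c1 = √(μ/r₁) = 6820 m/s; transfer-periapsis v_p = √[μ(2/r₁ − 1/a_t)] = 8732 m/s.
At r₂: circular v_c2 = √(μ/r₂) = 3200 m/s; transfer-apoapsis v_a = √[μ(2/r₂ − 1/a_t)] = 1923 m/s.
Δv₂ = v_c2 − v_a = 1278 m/s.
= 1.278 km/s.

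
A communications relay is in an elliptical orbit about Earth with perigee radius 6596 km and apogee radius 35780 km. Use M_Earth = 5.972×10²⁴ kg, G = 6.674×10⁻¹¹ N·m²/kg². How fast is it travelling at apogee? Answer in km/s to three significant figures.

μ = GM = 6.674×10⁻¹¹ × 5.972×10²⁴ = 3.986×10¹⁴ m³/s².
Semi-major axis a = (r_p + r_a)/2 = 21188 km = 2.119×10⁷ m.
Vis-viva: v² = μ(2/r − 1/a) = 3.986×10¹⁴ × (5.590×10⁻⁸ − 4.720×10⁻⁸) = 3.468×10⁶ m²/s².
v = 1862 m/s = 1.862 km/s.

v ≈ 1.86 km/s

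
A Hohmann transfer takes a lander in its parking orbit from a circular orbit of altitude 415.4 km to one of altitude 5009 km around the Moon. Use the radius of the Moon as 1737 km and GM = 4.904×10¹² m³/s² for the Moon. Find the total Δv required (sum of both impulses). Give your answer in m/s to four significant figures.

r₁ = 1737 + 415.4 = 2152.4 km = 2.1524×10⁶ m.
r₂ = 1737 + 5009 = 6746.0 km = 6.7460×10⁶ m.
Transfer ellipse a_t = (r₁ + r₂)/2 = 4.449×10⁶ m.
At r₁: circular v_c1 = √(μ/r₁) = 1509 m/s; transfer-perilune v_p = √[μ(2/r₁ − 1/a_t)] = 1859 m/s.
Δv₁ = v_p − v_c1 = 349.2 m/s.
At r₂: circular v_c2 = √(μ/r₂) = 852.6 m/s; transfer-apolune v_a = √[μ(2/r₂ − 1/a_t)] = 593.0 m/s.
Δv₂ = v_c2 − v_a = 259.6 m/s.
Total Δv = Δv₁ + Δv₂ = 608.8 m/s.

Δv_total ≈ 608.8 m/s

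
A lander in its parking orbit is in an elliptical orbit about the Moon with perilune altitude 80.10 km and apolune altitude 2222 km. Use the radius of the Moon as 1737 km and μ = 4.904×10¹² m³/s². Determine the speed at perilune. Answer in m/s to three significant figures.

v ≈ 1920 m/s

r_p = 1737 + 80.10 = 1817.1 km = 1.8171×10⁶ m.
r_a = 1737 + 2222 = 3959.0 km = 3.9590×10⁶ m.
Semi-major axis a = (r_p + r_a)/2 = 2888.1 km = 2.888×10⁶ m.
Vis-viva: v² = μ(2/r − 1/a) = 4.904×10¹² × (1.101×10⁻⁶ − 3.463×10⁻⁷) = 3.700×10⁶ m²/s².
v = 1923 m/s.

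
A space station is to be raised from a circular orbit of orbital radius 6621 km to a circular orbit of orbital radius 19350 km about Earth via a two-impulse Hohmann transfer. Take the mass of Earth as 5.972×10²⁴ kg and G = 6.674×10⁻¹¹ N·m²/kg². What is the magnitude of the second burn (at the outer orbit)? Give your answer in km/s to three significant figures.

Δv ≈ 1.30 km/s

μ = GM = 6.674×10⁻¹¹ × 5.972×10²⁴ = 3.986×10¹⁴ m³/s².
r₁ = 6621 km = 6.621×10⁶ m.
r₂ = 19350 km = 1.935×10⁷ m.
Transfer ellipse a_t = (r₁ + r₂)/2 = 1.299×10⁷ m.
At r₁: circular v_c1 = √(μ/r₁) = 7759 m/s; transfer-perigee v_p = √[μ(2/r₁ − 1/a_t)] = 9471 m/s.
At r₂: circular v_c2 = √(μ/r₂) = 4539 m/s; transfer-apogee v_a = √[μ(2/r₂ − 1/a_t)] = 3241 m/s.
Δv₂ = v_c2 − v_a = 1298 m/s.
= 1.298 km/s.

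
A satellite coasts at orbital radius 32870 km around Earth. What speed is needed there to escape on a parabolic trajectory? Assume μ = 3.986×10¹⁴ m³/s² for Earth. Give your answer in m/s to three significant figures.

r = 32870 km = 3.287×10⁷ m.
Escape speed v_esc = √(2μ/r) = √(2 × 3.986×10¹⁴ / 3.287×10⁷) = √(2.425×10⁷) = 4925 m/s.

v_esc ≈ 4920 m/s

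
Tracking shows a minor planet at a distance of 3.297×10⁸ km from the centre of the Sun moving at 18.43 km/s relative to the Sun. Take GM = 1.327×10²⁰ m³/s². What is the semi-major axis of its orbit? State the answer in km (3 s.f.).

r = 3.297×10¹¹ m.
Specific orbital energy ε = v²/2 − μ/r = (18430)²/2 − 1.327×10²⁰/3.297×10¹¹ = -2.327×10⁸ J/kg.
Since ε = −μ/(2a), a = −μ/(2ε) = 2.852×10¹¹ m = 2.8519×10⁸ km.

a ≈ 2.85×10⁸ km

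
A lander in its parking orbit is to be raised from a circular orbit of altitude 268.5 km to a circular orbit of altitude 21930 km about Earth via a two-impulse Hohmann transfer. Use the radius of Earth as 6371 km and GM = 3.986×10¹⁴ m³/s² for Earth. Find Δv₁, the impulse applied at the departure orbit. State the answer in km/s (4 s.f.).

Δv ≈ 2.114 km/s

r₁ = 6371 + 268.5 = 6639.5 km = 6.6395×10⁶ m.
r₂ = 6371 + 21930 = 28301 km = 2.8301×10⁷ m.
Transfer ellipse a_t = (r₁ + r₂)/2 = 1.747×10⁷ m.
At r₁: circular v_c1 = √(μ/r₁) = 7748 m/s; transfer-perigee v_p = √[μ(2/r₁ − 1/a_t)] = 9862 m/s.
Δv₁ = v_p − v_c1 = 2114 m/s.
= 2.114 km/s.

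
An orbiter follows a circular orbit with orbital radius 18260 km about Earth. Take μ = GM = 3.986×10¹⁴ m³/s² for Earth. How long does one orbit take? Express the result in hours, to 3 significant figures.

T ≈ 6.82 hours

r = 18260 km = 1.826×10⁷ m.
Kepler's third law: T = 2π√(r³/μ) = 2π√((1.826×10⁷)³ / 3.986×10¹⁴).
r³/μ = 1.527×10⁷ s², so T = 2π × 3.908×10³ = 2.456×10⁴ s.
Converting: 2.456×10⁴ s ÷ 3600 = 6.821 hours.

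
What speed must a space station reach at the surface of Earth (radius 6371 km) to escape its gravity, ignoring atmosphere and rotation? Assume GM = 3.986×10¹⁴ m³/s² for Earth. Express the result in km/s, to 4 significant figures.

r = R = 6.371×10⁶ m.
Escape speed v_esc = √(2μ/r) = √(2 × 3.986×10¹⁴ / 6.371×10⁶) = √(1.251×10⁸) = 11190 m/s.
= 11.19 km/s.

v_esc ≈ 11.19 km/s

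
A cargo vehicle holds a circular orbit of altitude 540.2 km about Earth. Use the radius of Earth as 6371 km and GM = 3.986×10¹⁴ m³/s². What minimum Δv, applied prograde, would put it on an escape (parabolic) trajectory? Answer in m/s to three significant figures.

r = 6371 + 540.2 = 6911.2 km = 6.9112×10⁶ m.
Circular speed v_c = √(μ/r) = 7594 m/s.
Escape speed v_esc = √(2μ/r) = √2 × v_c = 10740 m/s.
Δv = v_esc − v_c = 3146 m/s.

Δv ≈ 3150 m/s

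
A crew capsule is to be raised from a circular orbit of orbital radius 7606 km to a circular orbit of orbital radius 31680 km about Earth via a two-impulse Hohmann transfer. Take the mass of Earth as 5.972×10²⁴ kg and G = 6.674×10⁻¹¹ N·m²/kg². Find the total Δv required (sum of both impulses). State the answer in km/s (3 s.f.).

μ = GM = 6.674×10⁻¹¹ × 5.972×10²⁴ = 3.986×10¹⁴ m³/s².
r₁ = 7606 km = 7.606×10⁶ m.
r₂ = 31680 km = 3.168×10⁷ m.
Transfer ellipse a_t = (r₁ + r₂)/2 = 1.964×10⁷ m.
At r₁: circular v_c1 = √(μ/r₁) = 7239 m/s; transfer-perigee v_p = √[μ(2/r₁ − 1/a_t)] = 9193 m/s.
Δv₁ = v_p − v_c1 = 1954 m/s.
At r₂: circular v_c2 = √(μ/r₂) = 3547 m/s; transfer-apogee v_a = √[μ(2/r₂ − 1/a_t)] = 2207 m/s.
Δv₂ = v_c2 − v_a = 1340 m/s.
Total Δv = Δv₁ + Δv₂ = 3294 m/s = 3.294 km/s.

Δv_total ≈ 3.29 km/s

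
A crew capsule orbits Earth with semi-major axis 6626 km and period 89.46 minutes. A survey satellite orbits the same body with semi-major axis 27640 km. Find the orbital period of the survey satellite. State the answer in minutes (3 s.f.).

T₂ ≈ 762 minutes

Kepler's third law: T² ∝ a³, so T₂ = T₁ (a₂/a₁)^(3/2).
a₂/a₁ = 4.171, (a₂/a₁)^(3/2) = 8.520.
T₂ = 89.46 × 8.520 = 762.2 minutes.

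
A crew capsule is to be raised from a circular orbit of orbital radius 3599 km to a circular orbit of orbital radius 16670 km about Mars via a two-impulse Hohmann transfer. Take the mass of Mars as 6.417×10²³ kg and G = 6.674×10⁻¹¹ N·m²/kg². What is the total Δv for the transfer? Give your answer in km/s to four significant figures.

μ = GM = 6.674×10⁻¹¹ × 6.417×10²³ = 4.283×10¹³ m³/s².
r₁ = 3599 km = 3.599×10⁶ m.
r₂ = 16670 km = 1.667×10⁷ m.
Transfer ellipse a_t = (r₁ + r₂)/2 = 1.013×10⁷ m.
At r₁: circular v_c1 = √(μ/r₁) = 3450 m/s; transfer-periapsis v_p = √[μ(2/r₁ − 1/a_t)] = 4424 m/s.
Δv₁ = v_p − v_c1 = 974.6 m/s.
At r₂: circular v_c2 = √(μ/r₂) = 1603 m/s; transfer-apoapsis v_a = √[μ(2/r₂ − 1/a_t)] = 955.2 m/s.
Δv₂ = v_c2 − v_a = 647.7 m/s.
Total Δv = Δv₁ + Δv₂ = 1622 m/s = 1.622 km/s.

Δv_total ≈ 1.622 km/s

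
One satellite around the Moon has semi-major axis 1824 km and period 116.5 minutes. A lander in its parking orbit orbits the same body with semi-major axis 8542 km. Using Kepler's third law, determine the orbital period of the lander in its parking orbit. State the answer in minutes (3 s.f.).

Kepler's third law: T² ∝ a³, so T₂ = T₁ (a₂/a₁)^(3/2).
a₂/a₁ = 4.683, (a₂/a₁)^(3/2) = 10.13.
T₂ = 116.5 × 10.13 = 1181 minutes.

T₂ ≈ 1180 minutes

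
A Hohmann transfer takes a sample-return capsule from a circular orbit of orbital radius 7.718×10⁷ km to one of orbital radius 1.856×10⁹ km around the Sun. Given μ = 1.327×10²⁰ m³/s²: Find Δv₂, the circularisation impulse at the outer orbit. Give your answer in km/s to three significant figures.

r₁ = 7.718×10⁷ km = 7.718×10¹⁰ m.
r₂ = 1.856×10⁹ km = 1.856×10¹² m.
Transfer ellipse a_t = (r₁ + r₂)/2 = 9.666×10¹¹ m.
At r₁: circular v_c1 = √(μ/r₁) = 41470 m/s; transfer-perihelion v_p = √[μ(2/r₁ − 1/a_t)] = 57460 m/s.
At r₂: circular v_c2 = √(μ/r₂) = 8456 m/s; transfer-aphelion v_a = √[μ(2/r₂ − 1/a_t)] = 2389 m/s.
Δv₂ = v_c2 − v_a = 6066 m/s.
= 6.066 km/s.

Δv ≈ 6.07 km/s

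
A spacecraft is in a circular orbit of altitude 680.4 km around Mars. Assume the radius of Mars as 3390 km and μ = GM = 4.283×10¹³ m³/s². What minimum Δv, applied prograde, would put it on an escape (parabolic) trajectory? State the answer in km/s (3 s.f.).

Δv ≈ 1.34 km/s

r = 3390 + 680.4 = 4070.4 km = 4.0704×10⁶ m.
Circular speed v_c = √(μ/r) = 3244 m/s.
Escape speed v_esc = √(2μ/r) = √2 × v_c = 4587 m/s.
Δv = v_esc − v_c = 1344 m/s = 1.344 km/s.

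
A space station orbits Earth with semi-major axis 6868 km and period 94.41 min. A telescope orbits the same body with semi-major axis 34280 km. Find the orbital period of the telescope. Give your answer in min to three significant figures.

T₂ ≈ 1050 min

Kepler's third law: T² ∝ a³, so T₂ = T₁ (a₂/a₁)^(3/2).
a₂/a₁ = 4.991, (a₂/a₁)^(3/2) = 11.15.
T₂ = 94.41 × 11.15 = 1053 min.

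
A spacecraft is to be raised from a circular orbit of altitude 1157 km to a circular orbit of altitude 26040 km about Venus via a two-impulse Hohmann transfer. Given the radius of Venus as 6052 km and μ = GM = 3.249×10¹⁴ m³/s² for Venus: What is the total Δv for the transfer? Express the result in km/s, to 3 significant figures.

r₁ = 6052 + 1157 = 7209.0 km = 7.2090×10⁶ m.
r₂ = 6052 + 26040 = 32092 km = 3.2092×10⁷ m.
Transfer ellipse a_t = (r₁ + r₂)/2 = 1.965×10⁷ m.
At r₁: circular v_c1 = √(μ/r₁) = 6713 m/s; transfer-periapsis v_p = √[μ(2/r₁ − 1/a_t)] = 8579 m/s.
Δv₁ = v_p − v_c1 = 1866 m/s.
At r₂: circular v_c2 = √(μ/r₂) = 3182 m/s; transfer-apoapsis v_a = √[μ(2/r₂ − 1/a_t)] = 1927 m/s.
Δv₂ = v_c2 − v_a = 1255 m/s.
Total Δv = Δv₁ + Δv₂ = 3121 m/s = 3.121 km/s.

Δv_total ≈ 3.12 km/s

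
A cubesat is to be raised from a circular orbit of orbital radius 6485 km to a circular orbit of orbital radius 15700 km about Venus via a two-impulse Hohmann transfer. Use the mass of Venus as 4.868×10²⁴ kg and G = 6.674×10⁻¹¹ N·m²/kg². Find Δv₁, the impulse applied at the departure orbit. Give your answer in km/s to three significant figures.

μ = GM = 6.674×10⁻¹¹ × 4.868×10²⁴ = 3.249×10¹⁴ m³/s².
r₁ = 6485 km = 6.485×10⁶ m.
r₂ = 15700 km = 1.570×10⁷ m.
Transfer ellipse a_t = (r₁ + r₂)/2 = 1.109×10⁷ m.
At r₁: circular v_c1 = √(μ/r₁) = 7078 m/s; transfer-periapsis v_p = √[μ(2/r₁ − 1/a_t)] = 8421 m/s.
Δv₁ = v_p − v_c1 = 1343 m/s.
= 1.343 km/s.

Δv ≈ 1.34 km/s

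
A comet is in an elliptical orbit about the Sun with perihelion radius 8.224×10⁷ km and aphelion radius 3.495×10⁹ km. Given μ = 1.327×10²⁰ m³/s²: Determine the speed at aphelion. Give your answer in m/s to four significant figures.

Semi-major axis a = (r_p + r_a)/2 = 1.7886×10⁹ km = 1.789×10¹² m.
Vis-viva: v² = μ(2/r − 1/a) = 1.327×10²⁰ × (5.722×10⁻¹³ − 5.591×10⁻¹³) = 1.746×10⁶ m²/s².
v = 1321 m/s.

v ≈ 1321 m/s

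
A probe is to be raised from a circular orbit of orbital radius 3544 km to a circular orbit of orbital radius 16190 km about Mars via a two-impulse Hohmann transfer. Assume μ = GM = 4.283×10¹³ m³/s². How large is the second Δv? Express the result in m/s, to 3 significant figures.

Δv ≈ 652 m/s

r₁ = 3544 km = 3.544×10⁶ m.
r₂ = 16190 km = 1.619×10⁷ m.
Transfer ellipse a_t = (r₁ + r₂)/2 = 9.867×10⁶ m.
At r₁: circular v_c1 = √(μ/r₁) = 3476 m/s; transfer-periapsis v_p = √[μ(2/r₁ − 1/a_t)] = 4453 m/s.
At r₂: circular v_c2 = √(μ/r₂) = 1626 m/s; transfer-apoapsis v_a = √[μ(2/r₂ − 1/a_t)] = 974.8 m/s.
Δv₂ = v_c2 − v_a = 651.7 m/s.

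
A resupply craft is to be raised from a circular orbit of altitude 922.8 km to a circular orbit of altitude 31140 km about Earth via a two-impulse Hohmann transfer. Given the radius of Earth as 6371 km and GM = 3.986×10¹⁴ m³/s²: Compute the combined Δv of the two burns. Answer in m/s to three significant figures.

Δv_total ≈ 3570 m/s

r₁ = 6371 + 922.8 = 7293.8 km = 7.2938×10⁶ m.
r₂ = 6371 + 31140 = 37511 km = 3.7511×10⁷ m.
Transfer ellipse a_t = (r₁ + r₂)/2 = 2.240×10⁷ m.
At r₁: circular v_c1 = √(μ/r₁) = 7393 m/s; transfer-perigee v_p = √[μ(2/r₁ − 1/a_t)] = 9566 m/s.
Δv₁ = v_p − v_c1 = 2173 m/s.
At r₂: circular v_c2 = √(μ/r₂) = 3260 m/s; transfer-apogee v_a = √[μ(2/r₂ − 1/a_t)] = 1860 m/s.
Δv₂ = v_c2 − v_a = 1400 m/s.
Total Δv = Δv₁ + Δv₂ = 3573 m/s.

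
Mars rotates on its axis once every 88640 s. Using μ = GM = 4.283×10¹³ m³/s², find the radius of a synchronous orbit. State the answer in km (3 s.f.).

r_sync ≈ 20400 km

A synchronous orbit has period T, so by Kepler's third law a = (μT²/4π²)^(1/3).
μT²/4π² = 4.283×10¹³ × (8.864×10⁴)² / 39.48 = 8.524×10²¹ m³.
a = 2.043×10⁷ m = 20428 km.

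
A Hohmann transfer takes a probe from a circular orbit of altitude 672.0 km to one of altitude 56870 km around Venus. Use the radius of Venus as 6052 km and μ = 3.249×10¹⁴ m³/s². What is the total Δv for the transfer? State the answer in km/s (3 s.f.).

r₁ = 6052 + 672.0 = 6724.0 km = 6.7240×10⁶ m.
r₂ = 6052 + 56870 = 62922 km = 6.2922×10⁷ m.
Transfer ellipse a_t = (r₁ + r₂)/2 = 3.482×10⁷ m.
At r₁: circular v_c1 = √(μ/r₁) = 6951 m/s; transfer-periapsis v_p = √[μ(2/r₁ − 1/a_t)] = 9344 m/s.
Δv₁ = v_p − v_c1 = 2393 m/s.
At r₂: circular v_c2 = √(μ/r₂) = 2272 m/s; transfer-apoapsis v_a = √[μ(2/r₂ − 1/a_t)] = 998.5 m/s.
Δv₂ = v_c2 − v_a = 1274 m/s.
Total Δv = Δv₁ + Δv₂ = 3667 m/s = 3.667 km/s.

Δv_total ≈ 3.67 km/s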